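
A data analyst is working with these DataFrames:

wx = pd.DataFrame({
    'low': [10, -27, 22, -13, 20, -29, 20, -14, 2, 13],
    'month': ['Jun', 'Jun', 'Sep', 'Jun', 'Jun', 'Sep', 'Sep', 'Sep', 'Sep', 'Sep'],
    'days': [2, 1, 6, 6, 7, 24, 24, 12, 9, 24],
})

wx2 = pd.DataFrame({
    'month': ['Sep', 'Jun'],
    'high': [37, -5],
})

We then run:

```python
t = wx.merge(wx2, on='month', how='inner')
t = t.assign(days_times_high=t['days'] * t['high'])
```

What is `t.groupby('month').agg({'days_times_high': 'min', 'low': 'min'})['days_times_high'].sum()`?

merge on 'month' (how='inner') → 10 rows:
   low month  days  high
0   10   Jun     2    -5
1  -27   Jun     1    -5
2   22   Sep     6    37
3  -13   Jun     6    -5
4   20   Jun     7    -5
5  -29   Sep    24    37
6   20   Sep    24    37
7  -14   Sep    12    37
8    2   Sep     9    37
9   13   Sep    24    37
add column days_times_high = t['days'] * t['high']:
   low month  days  high  days_times_high
0   10   Jun     2    -5              -10
1  -27   Jun     1    -5               -5
2   22   Sep     6    37              222
3  -13   Jun     6    -5              -30
4   20   Jun     7    -5              -35
5  -29   Sep    24    37              888
6   20   Sep    24    37              888
7  -14   Sep    12    37              444
8    2   Sep     9    37              333
9   13   Sep    24    37              888
group by month: min(days_times_high), min(low):
       days_times_high  low
month                      
Jun                -35  -27
Sep                222  -29
Taking the sum of column 'days_times_high' gives 187.

187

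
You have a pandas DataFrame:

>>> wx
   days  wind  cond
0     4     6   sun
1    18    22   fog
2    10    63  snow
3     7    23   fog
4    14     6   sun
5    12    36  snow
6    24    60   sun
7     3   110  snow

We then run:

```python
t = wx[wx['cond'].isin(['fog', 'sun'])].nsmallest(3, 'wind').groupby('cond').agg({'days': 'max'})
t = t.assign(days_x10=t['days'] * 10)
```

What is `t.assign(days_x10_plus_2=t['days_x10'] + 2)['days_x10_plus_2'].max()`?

182

filter rows where cond in ['fog', 'sun']:
   days  wind cond
0     4     6  sun
1    18    22  fog
3     7    23  fog
4    14     6  sun
6    24    60  sun
take 3 rows with smallest wind:
   days  wind cond
0     4     6  sun
4    14     6  sun
1    18    22  fog
group by cond, max of days:
      days
cond      
fog     18
sun     14
add column days_x10 = t['days'] * 10:
      days  days_x10
cond                
fog     18       180
sun     14       140
add column days_x10_plus_2 = t['days_x10'] + 2:
      days  days_x10  days_x10_plus_2
cond                                 
fog     18       180              182
sun     14       140              142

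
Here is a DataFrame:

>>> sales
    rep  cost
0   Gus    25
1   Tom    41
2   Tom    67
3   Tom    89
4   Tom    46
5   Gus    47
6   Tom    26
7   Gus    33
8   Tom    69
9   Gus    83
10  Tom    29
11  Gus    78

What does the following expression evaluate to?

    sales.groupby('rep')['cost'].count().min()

group by rep, count of cost:
rep
Gus    5
Tom    7
Name: cost, dtype: int64
Hence 5.

5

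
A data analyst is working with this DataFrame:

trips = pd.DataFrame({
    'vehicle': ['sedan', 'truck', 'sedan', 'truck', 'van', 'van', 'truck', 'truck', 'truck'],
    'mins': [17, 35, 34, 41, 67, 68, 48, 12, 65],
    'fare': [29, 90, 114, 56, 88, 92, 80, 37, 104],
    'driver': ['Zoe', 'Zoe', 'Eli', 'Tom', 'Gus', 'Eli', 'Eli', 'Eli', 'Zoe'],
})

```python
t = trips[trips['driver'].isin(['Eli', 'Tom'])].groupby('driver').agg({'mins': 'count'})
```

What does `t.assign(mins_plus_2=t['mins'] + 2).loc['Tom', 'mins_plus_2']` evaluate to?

3

filter rows where driver in ['Eli', 'Tom']:
  vehicle  mins  fare driver
2   sedan    34   114    Eli
3   truck    41    56    Tom
5     van    68    92    Eli
6   truck    48    80    Eli
7   truck    12    37    Eli
group by driver, count of mins:
        mins
driver      
Eli        4
Tom        1
add column mins_plus_2 = t['mins'] + 2:
        mins  mins_plus_2
driver                   
Eli        4            6
Tom        1            3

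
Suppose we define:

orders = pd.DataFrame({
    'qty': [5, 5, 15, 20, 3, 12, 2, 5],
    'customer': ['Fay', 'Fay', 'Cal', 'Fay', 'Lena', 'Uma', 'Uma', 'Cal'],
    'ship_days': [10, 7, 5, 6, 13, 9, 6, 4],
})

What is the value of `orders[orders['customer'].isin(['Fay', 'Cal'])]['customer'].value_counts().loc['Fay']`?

3

filter rows where customer in ['Fay', 'Cal']:
   qty customer  ship_days
0    5      Fay         10
1    5      Fay          7
2   15      Cal          5
3   20      Fay          6
7    5      Cal          4
value_counts of customer:
customer
Fay    3
Cal    2
Name: count, dtype: int64
Taking the value at index 'Fay' gives 3.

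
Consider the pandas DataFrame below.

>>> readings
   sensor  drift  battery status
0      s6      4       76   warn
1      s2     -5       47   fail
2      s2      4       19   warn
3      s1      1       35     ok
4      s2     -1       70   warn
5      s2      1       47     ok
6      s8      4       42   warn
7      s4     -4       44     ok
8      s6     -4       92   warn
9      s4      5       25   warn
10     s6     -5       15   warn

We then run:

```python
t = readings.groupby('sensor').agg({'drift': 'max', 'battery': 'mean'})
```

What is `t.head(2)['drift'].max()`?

4

group by sensor: max(drift), mean(battery):
        drift  battery
sensor                
s1          1    35.00
s2          4    45.75
s4          5    34.50
s6          4    61.00
s8          4    42.00
take first 2 rows:
        drift  battery
sensor                
s1          1    35.00
s2          4    45.75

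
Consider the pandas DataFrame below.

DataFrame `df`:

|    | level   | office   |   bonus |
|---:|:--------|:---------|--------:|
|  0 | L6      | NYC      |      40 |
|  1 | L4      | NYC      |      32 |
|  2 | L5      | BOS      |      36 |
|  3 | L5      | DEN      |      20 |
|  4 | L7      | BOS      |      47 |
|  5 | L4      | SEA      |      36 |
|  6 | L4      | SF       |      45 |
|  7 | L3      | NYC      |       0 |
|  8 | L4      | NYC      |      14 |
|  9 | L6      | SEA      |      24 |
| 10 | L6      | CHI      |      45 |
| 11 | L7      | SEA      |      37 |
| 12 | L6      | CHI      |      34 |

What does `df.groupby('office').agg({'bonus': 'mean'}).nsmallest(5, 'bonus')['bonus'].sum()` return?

group by office, mean of bonus:
            bonus
office           
BOS     41.500000
CHI     39.500000
DEN     20.000000
NYC     21.500000
SEA     32.333333
SF      45.000000
take 5 rows with smallest bonus:
            bonus
office           
DEN     20.000000
NYC     21.500000
SEA     32.333333
CHI     39.500000
BOS     41.500000
sum of column 'bonus' → 154.833333333

154.833333333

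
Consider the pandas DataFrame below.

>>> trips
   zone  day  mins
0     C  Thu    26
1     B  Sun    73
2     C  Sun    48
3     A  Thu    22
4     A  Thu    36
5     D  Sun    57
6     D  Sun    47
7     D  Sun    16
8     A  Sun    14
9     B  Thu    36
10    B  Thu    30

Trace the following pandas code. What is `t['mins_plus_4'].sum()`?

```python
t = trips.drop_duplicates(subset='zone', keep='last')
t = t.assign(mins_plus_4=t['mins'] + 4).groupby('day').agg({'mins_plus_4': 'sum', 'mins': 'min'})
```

124

drop duplicate zone (keep=last):
   zone  day  mins
2     C  Sun    48
7     D  Sun    16
8     A  Sun    14
10    B  Thu    30
add column mins_plus_4 = t['mins'] + 4:
   zone  day  mins  mins_plus_4
2     C  Sun    48           52
7     D  Sun    16           20
8     A  Sun    14           18
10    B  Thu    30           34
group by day: sum(mins_plus_4), min(mins):
     mins_plus_4  mins
day                   
Sun           90    14
Thu           34    30
Finally, sum of column 'mins_plus_4' = 124.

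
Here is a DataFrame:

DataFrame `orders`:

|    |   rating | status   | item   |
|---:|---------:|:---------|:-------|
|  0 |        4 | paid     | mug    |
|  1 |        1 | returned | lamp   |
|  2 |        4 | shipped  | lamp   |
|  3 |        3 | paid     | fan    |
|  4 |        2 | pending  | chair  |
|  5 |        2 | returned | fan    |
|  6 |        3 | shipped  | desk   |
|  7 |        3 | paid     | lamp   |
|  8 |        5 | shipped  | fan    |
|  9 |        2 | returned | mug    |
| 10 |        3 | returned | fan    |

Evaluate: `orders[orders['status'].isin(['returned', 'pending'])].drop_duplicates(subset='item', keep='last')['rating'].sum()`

8

filter rows where status in ['returned', 'pending']:
    rating    status   item
1        1  returned   lamp
4        2   pending  chair
5        2  returned    fan
9        2  returned    mug
10       3  returned    fan
drop duplicate item (keep=last):
    rating    status   item
1        1  returned   lamp
4        2   pending  chair
9        2  returned    mug
10       3  returned    fan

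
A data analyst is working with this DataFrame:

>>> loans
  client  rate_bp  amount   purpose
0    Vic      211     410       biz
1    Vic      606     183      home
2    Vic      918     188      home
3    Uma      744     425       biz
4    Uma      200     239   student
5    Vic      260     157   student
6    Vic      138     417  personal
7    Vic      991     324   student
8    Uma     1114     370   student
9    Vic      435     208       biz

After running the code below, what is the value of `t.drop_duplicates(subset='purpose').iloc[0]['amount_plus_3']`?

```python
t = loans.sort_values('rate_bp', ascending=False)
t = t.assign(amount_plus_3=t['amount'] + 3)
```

373

sort by rate_bp descending:
  client  rate_bp  amount   purpose
8    Uma     1114     370   student
7    Vic      991     324   student
2    Vic      918     188      home
3    Uma      744     425       biz
1    Vic      606     183      home
9    Vic      435     208       biz
5    Vic      260     157   student
0    Vic      211     410       biz
4    Uma      200     239   student
6    Vic      138     417  personal
add column amount_plus_3 = t['amount'] + 3:
  client  rate_bp  amount   purpose  amount_plus_3
8    Uma     1114     370   student            373
7    Vic      991     324   student            327
2    Vic      918     188      home            191
3    Uma      744     425       biz            428
1    Vic      606     183      home            186
9    Vic      435     208       biz            211
5    Vic      260     157   student            160
0    Vic      211     410       biz            413
4    Uma      200     239   student            242
6    Vic      138     417  personal            420
drop duplicate purpose (keep=first):
  client  rate_bp  amount   purpose  amount_plus_3
8    Uma     1114     370   student            373
2    Vic      918     188      home            191
3    Uma      744     425       biz            428
6    Vic      138     417  personal            420
Hence 373.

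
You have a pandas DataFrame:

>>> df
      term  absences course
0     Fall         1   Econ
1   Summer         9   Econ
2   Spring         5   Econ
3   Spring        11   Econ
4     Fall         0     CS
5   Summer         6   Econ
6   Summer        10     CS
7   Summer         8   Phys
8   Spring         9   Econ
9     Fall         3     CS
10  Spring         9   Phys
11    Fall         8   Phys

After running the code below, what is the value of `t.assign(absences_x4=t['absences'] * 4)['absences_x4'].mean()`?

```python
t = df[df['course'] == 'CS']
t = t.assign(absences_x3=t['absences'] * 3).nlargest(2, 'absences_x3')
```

26.0

filter rows where course == 'CS':
     term  absences course
4    Fall         0     CS
6  Summer        10     CS
9    Fall         3     CS
add column absences_x3 = t['absences'] * 3:
     term  absences course  absences_x3
4    Fall         0     CS            0
6  Summer        10     CS           30
9    Fall         3     CS            9
take 2 rows with largest absences_x3:
     term  absences course  absences_x3
6  Summer        10     CS           30
9    Fall         3     CS            9
add column absences_x4 = t['absences'] * 4:
     term  absences course  absences_x3  absences_x4
6  Summer        10     CS           30           40
9    Fall         3     CS            9           12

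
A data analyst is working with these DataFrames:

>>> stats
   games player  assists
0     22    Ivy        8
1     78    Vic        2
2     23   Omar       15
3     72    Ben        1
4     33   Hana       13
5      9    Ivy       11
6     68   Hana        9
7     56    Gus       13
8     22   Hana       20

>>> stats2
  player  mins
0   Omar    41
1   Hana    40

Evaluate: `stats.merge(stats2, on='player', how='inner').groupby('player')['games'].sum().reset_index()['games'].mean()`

73.0

merge on 'player' (how='inner') → 4 rows:
   games player  assists  mins
0     23   Omar       15    41
1     33   Hana       13    40
2     68   Hana        9    40
3     22   Hana       20    40
group by player, sum of games:
player
Hana    123
Omar     23
Name: games, dtype: int64
reset_index():
  player  games
0   Hana    123
1   Omar     23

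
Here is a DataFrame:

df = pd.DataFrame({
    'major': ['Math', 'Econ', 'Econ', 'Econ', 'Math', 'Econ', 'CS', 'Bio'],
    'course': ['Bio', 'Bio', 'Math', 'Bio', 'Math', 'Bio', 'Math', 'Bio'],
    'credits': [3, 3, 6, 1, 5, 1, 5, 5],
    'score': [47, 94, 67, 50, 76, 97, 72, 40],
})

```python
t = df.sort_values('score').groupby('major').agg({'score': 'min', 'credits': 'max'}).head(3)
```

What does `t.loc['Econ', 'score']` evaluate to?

sort by score:
  major course  credits  score
7   Bio    Bio        5     40
0  Math    Bio        3     47
3  Econ    Bio        1     50
2  Econ   Math        6     67
6    CS   Math        5     72
4  Math   Math        5     76
1  Econ    Bio        3     94
5  Econ    Bio        1     97
group by major: min(score), max(credits):
       score  credits
major                
Bio       40        5
CS        72        5
Econ      50        6
Math      47        5
take first 3 rows:
       score  credits
major                
Bio       40        5
CS        72        5
Econ      50        6
Finally, value at row 'Econ', column 'score' = 50.

50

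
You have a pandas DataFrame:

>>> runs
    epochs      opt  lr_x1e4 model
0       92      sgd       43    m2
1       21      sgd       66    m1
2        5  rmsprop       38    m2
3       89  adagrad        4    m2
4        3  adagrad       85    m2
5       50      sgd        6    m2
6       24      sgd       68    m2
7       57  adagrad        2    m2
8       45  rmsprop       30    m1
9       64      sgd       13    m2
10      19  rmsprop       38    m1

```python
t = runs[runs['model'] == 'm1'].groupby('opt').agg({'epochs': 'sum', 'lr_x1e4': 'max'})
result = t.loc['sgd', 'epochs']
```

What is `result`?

21

filter rows where model == 'm1':
    epochs      opt  lr_x1e4 model
1       21      sgd       66    m1
8       45  rmsprop       30    m1
10      19  rmsprop       38    m1
group by opt: sum(epochs), max(lr_x1e4):
         epochs  lr_x1e4
opt                     
rmsprop      64       38
sgd          21       66
So loc['sgd', 'epochs'] = 21.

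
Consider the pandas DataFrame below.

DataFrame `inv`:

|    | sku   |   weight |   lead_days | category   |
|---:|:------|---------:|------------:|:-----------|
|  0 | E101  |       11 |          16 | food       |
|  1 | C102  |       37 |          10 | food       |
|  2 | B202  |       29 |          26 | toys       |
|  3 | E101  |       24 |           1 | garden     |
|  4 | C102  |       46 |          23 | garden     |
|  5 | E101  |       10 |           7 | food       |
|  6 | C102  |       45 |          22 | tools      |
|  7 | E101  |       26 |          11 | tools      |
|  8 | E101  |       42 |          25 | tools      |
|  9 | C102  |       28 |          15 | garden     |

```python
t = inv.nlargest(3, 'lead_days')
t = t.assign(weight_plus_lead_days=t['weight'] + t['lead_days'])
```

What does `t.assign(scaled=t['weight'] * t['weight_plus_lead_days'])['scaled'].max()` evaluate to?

3174

take 3 rows with largest lead_days:
    sku  weight  lead_days category
2  B202      29         26     toys
8  E101      42         25    tools
4  C102      46         23   garden
add column weight_plus_lead_days = t['weight'] + t['lead_days']:
    sku  weight  lead_days category  weight_plus_lead_days
2  B202      29         26     toys                     55
8  E101      42         25    tools                     67
4  C102      46         23   garden                     69
add column scaled = t['weight'] * t['weight_plus_lead_days']:
    sku  weight  lead_days category  weight_plus_lead_days  scaled
2  B202      29         26     toys                     55    1595
8  E101      42         25    tools                     67    2814
4  C102      46         23   garden                     69    3174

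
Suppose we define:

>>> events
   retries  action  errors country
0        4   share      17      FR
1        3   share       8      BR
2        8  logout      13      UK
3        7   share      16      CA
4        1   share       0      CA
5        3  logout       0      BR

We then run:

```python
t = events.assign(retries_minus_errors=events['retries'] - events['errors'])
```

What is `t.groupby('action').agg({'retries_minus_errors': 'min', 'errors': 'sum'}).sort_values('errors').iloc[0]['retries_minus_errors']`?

-5

add column retries_minus_errors = events['retries'] - events['errors']:
   retries  action  errors country  retries_minus_errors
0        4   share      17      FR                   -13
1        3   share       8      BR                    -5
2        8  logout      13      UK                    -5
3        7   share      16      CA                    -9
4        1   share       0      CA                     1
5        3  logout       0      BR                     3
group by action: min(retries_minus_errors), sum(errors):
        retries_minus_errors  errors
action                              
logout                    -5      13
share                    -13      41
sort by errors:
        retries_minus_errors  errors
action                              
logout                    -5      13
share                    -13      41
Finally, value at position 0, column 'retries_minus_errors' = -5.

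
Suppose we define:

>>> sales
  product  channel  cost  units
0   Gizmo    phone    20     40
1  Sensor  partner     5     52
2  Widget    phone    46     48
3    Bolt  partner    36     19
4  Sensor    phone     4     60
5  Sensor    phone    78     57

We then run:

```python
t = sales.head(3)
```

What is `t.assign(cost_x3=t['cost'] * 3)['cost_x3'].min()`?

take first 3 rows:
  product  channel  cost  units
0   Gizmo    phone    20     40
1  Sensor  partner     5     52
2  Widget    phone    46     48
add column cost_x3 = t['cost'] * 3:
  product  channel  cost  units  cost_x3
0   Gizmo    phone    20     40       60
1  Sensor  partner     5     52       15
2  Widget    phone    46     48      138

15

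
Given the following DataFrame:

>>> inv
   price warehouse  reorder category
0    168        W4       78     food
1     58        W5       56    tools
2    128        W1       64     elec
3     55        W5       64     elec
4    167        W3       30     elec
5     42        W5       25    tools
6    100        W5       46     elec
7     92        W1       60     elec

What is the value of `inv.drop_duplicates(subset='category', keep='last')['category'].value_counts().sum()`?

drop duplicate category (keep=last):
   price warehouse  reorder category
0    168        W4       78     food
5     42        W5       25    tools
7     92        W1       60     elec
value_counts of category:
category
food     1
tools    1
elec     1
Name: count, dtype: int64

3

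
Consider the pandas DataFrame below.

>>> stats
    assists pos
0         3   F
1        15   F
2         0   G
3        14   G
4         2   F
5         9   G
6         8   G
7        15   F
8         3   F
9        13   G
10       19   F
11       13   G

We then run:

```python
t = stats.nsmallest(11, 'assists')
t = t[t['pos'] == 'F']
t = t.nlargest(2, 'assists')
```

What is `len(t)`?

2

take 11 rows with smallest assists:
    assists pos
2         0   G
4         2   F
0         3   F
8         3   F
6         8   G
5         9   G
9        13   G
11       13   G
3        14   G
1        15   F
7        15   F
filter rows where pos == 'F':
   assists pos
4        2   F
0        3   F
8        3   F
1       15   F
7       15   F
take 2 rows with largest assists:
   assists pos
1       15   F
7       15   F
Then the number of rows: 2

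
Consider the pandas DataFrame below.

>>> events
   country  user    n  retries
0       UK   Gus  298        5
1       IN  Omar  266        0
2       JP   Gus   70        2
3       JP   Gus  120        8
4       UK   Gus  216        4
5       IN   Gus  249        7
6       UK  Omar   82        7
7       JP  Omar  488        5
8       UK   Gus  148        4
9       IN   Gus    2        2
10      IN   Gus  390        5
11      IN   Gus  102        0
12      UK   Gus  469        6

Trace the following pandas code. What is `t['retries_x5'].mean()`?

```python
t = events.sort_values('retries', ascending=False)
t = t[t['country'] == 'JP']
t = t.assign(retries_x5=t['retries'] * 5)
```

25.0

sort by retries descending:
   country  user    n  retries
3       JP   Gus  120        8
5       IN   Gus  249        7
6       UK  Omar   82        7
12      UK   Gus  469        6
0       UK   Gus  298        5
7       JP  Omar  488        5
10      IN   Gus  390        5
4       UK   Gus  216        4
8       UK   Gus  148        4
2       JP   Gus   70        2
9       IN   Gus    2        2
1       IN  Omar  266        0
11      IN   Gus  102        0
filter rows where country == 'JP':
  country  user    n  retries
3      JP   Gus  120        8
7      JP  Omar  488        5
2      JP   Gus   70        2
add column retries_x5 = t['retries'] * 5:
  country  user    n  retries  retries_x5
3      JP   Gus  120        8          40
7      JP  Omar  488        5          25
2      JP   Gus   70        2          10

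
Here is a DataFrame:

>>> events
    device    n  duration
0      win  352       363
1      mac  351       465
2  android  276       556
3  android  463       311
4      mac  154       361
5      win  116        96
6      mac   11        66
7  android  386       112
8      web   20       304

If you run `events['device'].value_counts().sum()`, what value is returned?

9

value_counts of device:
device
mac        3
android    3
win        2
web        1
Name: count, dtype: int64
sum of the resulting series → 9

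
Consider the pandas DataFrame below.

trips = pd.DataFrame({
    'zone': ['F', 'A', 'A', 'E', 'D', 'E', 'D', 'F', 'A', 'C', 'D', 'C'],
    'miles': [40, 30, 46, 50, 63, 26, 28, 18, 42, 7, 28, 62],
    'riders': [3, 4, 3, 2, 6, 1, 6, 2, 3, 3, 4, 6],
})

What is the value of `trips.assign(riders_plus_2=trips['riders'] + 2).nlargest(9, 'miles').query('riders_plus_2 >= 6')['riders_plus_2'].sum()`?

add column riders_plus_2 = trips['riders'] + 2:
   zone  miles  riders  riders_plus_2
0     F     40       3              5
1     A     30       4              6
2     A     46       3              5
3     E     50       2              4
4     D     63       6              8
5     E     26       1              3
6     D     28       6              8
7     F     18       2              4
8     A     42       3              5
9     C      7       3              5
10    D     28       4              6
11    C     62       6              8
take 9 rows with largest miles:
   zone  miles  riders  riders_plus_2
4     D     63       6              8
11    C     62       6              8
3     E     50       2              4
2     A     46       3              5
8     A     42       3              5
0     F     40       3              5
1     A     30       4              6
6     D     28       6              8
10    D     28       4              6
filter rows where riders_plus_2 >= 6:
   zone  miles  riders  riders_plus_2
4     D     63       6              8
11    C     62       6              8
1     A     30       4              6
6     D     28       6              8
10    D     28       4              6
sum of column 'riders_plus_2' → 36

36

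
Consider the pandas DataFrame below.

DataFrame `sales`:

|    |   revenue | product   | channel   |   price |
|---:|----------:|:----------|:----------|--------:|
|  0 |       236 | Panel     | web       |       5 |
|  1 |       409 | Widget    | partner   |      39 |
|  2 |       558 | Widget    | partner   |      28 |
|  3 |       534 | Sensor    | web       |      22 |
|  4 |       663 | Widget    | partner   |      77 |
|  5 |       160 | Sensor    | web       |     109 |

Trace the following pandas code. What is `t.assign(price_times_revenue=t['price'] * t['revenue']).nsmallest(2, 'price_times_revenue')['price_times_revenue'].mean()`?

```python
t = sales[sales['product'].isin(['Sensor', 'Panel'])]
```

filter rows where product in ['Sensor', 'Panel']:
   revenue product channel  price
0      236   Panel     web      5
3      534  Sensor     web     22
5      160  Sensor     web    109
add column price_times_revenue = t['price'] * t['revenue']:
   revenue product channel  price  price_times_revenue
0      236   Panel     web      5                 1180
3      534  Sensor     web     22                11748
5      160  Sensor     web    109                17440
take 2 rows with smallest price_times_revenue:
   revenue product channel  price  price_times_revenue
0      236   Panel     web      5                 1180
3      534  Sensor     web     22                11748
So mean() = 6464.0.

6464.0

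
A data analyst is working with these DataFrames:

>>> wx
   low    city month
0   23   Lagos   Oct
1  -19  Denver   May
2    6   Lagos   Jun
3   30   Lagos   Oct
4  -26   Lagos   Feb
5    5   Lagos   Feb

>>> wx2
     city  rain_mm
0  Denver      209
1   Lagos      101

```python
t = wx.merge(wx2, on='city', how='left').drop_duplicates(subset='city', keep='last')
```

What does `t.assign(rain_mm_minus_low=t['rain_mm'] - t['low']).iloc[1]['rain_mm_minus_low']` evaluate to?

96

merge on 'city' (how='left') → 6 rows:
   low    city month  rain_mm
0   23   Lagos   Oct      101
1  -19  Denver   May      209
2    6   Lagos   Jun      101
3   30   Lagos   Oct      101
4  -26   Lagos   Feb      101
5    5   Lagos   Feb      101
drop duplicate city (keep=last):
   low    city month  rain_mm
1  -19  Denver   May      209
5    5   Lagos   Feb      101
add column rain_mm_minus_low = t['rain_mm'] - t['low']:
   low    city month  rain_mm  rain_mm_minus_low
1  -19  Denver   May      209                228
5    5   Lagos   Feb      101                 96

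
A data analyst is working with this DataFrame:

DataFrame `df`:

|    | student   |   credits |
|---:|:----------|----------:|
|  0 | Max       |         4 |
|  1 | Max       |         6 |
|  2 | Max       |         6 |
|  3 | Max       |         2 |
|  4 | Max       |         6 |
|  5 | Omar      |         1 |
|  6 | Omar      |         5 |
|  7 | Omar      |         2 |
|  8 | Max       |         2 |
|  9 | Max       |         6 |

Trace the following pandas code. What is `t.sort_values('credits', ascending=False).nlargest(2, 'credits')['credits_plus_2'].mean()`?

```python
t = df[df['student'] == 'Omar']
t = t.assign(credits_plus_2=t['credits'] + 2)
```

filter rows where student == 'Omar':
  student  credits
5    Omar        1
6    Omar        5
7    Omar        2
add column credits_plus_2 = t['credits'] + 2:
  student  credits  credits_plus_2
5    Omar        1               3
6    Omar        5               7
7    Omar        2               4
sort by credits descending:
  student  credits  credits_plus_2
6    Omar        5               7
7    Omar        2               4
5    Omar        1               3
take 2 rows with largest credits:
  student  credits  credits_plus_2
6    Omar        5               7
7    Omar        2               4

5.5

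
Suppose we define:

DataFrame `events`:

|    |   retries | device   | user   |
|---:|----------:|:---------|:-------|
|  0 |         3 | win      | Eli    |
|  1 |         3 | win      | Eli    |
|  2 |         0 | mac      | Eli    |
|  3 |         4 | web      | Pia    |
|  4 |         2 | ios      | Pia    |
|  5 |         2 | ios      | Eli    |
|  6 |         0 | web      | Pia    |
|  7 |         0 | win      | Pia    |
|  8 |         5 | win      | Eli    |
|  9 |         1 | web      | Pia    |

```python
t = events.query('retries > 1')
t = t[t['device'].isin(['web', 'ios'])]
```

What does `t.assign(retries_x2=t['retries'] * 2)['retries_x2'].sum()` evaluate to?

16

filter rows where retries > 1:
   retries device user
0        3    win  Eli
1        3    win  Eli
3        4    web  Pia
4        2    ios  Pia
5        2    ios  Eli
8        5    win  Eli
filter rows where device in ['web', 'ios']:
   retries device user
3        4    web  Pia
4        2    ios  Pia
5        2    ios  Eli
add column retries_x2 = t['retries'] * 2:
   retries device user  retries_x2
3        4    web  Pia           8
4        2    ios  Pia           4
5        2    ios  Eli           4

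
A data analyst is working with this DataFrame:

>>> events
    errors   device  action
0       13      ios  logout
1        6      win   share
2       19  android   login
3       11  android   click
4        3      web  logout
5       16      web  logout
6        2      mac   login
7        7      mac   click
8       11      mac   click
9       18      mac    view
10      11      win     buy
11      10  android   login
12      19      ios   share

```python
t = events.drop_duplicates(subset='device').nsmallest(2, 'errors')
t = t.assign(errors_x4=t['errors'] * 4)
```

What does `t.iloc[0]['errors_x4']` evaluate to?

drop duplicate device (keep=first):
   errors   device  action
0      13      ios  logout
1       6      win   share
2      19  android   login
4       3      web  logout
6       2      mac   login
take 2 rows with smallest errors:
   errors device  action
6       2    mac   login
4       3    web  logout
add column errors_x4 = t['errors'] * 4:
   errors device  action  errors_x4
6       2    mac   login          8
4       3    web  logout         12
Hence 8.

8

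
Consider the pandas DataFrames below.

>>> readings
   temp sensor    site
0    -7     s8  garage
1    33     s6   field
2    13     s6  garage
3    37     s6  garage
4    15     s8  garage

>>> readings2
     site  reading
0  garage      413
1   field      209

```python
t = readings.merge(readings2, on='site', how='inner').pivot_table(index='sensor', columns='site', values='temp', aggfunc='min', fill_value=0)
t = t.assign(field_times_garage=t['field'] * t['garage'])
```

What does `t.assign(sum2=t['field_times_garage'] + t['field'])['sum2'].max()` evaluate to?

462

merge on 'site' (how='inner') → 5 rows:
   temp sensor    site  reading
0    -7     s8  garage      413
1    33     s6   field      209
2    13     s6  garage      413
3    37     s6  garage      413
4    15     s8  garage      413
pivot: rows=sensor, cols=site, min(temp):
site    field  garage
sensor               
s6         33      13
s8          0      -7
add column field_times_garage = t['field'] * t['garage']:
site    field  garage  field_times_garage
sensor                                   
s6         33      13                 429
s8          0      -7                   0
add column sum2 = t['field_times_garage'] + t['field']:
site    field  garage  field_times_garage  sum2
sensor                                         
s6         33      13                 429   462
s8          0      -7                   0     0
Finally, max of column 'sum2' = 462.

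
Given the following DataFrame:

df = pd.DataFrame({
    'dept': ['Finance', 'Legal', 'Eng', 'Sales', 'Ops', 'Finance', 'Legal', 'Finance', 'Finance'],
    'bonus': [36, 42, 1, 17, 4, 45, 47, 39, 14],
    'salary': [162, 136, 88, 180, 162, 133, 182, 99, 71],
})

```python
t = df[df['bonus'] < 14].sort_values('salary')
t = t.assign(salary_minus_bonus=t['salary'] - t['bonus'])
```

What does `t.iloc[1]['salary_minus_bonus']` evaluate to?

filter rows where bonus < 14:
  dept  bonus  salary
2  Eng      1      88
4  Ops      4     162
sort by salary:
  dept  bonus  salary
2  Eng      1      88
4  Ops      4     162
add column salary_minus_bonus = t['salary'] - t['bonus']:
  dept  bonus  salary  salary_minus_bonus
2  Eng      1      88                  87
4  Ops      4     162                 158

158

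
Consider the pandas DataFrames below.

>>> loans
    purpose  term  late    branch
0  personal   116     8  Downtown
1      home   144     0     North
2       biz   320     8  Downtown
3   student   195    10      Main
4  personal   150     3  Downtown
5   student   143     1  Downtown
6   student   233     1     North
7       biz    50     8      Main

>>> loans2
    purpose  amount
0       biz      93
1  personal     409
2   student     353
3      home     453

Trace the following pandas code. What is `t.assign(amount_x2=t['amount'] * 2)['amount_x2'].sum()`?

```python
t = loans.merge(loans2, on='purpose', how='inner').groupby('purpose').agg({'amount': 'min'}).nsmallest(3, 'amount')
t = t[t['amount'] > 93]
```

1524

merge on 'purpose' (how='inner') → 8 rows:
    purpose  term  late    branch  amount
0  personal   116     8  Downtown     409
1      home   144     0     North     453
2       biz   320     8  Downtown      93
3   student   195    10      Main     353
4  personal   150     3  Downtown     409
5   student   143     1  Downtown     353
6   student   233     1     North     353
7       biz    50     8      Main      93
group by purpose, min of amount:
          amount
purpose         
biz           93
home         453
personal     409
student      353
take 3 rows with smallest amount:
          amount
purpose         
biz           93
student      353
personal     409
filter rows where amount > 93:
          amount
purpose         
student      353
personal     409
add column amount_x2 = t['amount'] * 2:
          amount  amount_x2
purpose                    
student      353        706
personal     409        818
Hence 1524.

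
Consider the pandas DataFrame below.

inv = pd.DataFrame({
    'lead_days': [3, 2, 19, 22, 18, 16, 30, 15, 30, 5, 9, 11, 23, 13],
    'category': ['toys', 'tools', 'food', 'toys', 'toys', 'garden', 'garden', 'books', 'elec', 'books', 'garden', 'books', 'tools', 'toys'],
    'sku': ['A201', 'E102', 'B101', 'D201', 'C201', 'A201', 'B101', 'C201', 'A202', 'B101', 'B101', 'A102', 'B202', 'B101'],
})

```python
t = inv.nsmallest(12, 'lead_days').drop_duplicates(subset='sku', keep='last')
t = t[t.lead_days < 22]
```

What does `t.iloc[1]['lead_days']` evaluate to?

take 12 rows with smallest lead_days:
    lead_days category   sku
1           2    tools  E102
0           3     toys  A201
9           5    books  B101
10          9   garden  B101
11         11    books  A102
13         13     toys  B101
7          15    books  C201
5          16   garden  A201
4          18     toys  C201
2          19     food  B101
3          22     toys  D201
12         23    tools  B202
drop duplicate sku (keep=last):
    lead_days category   sku
1           2    tools  E102
11         11    books  A102
5          16   garden  A201
4          18     toys  C201
2          19     food  B101
3          22     toys  D201
12         23    tools  B202
filter rows where lead_days < 22:
    lead_days category   sku
1           2    tools  E102
11         11    books  A102
5          16   garden  A201
4          18     toys  C201
2          19     food  B101
So iloc[1]['lead_days'] = 11.

11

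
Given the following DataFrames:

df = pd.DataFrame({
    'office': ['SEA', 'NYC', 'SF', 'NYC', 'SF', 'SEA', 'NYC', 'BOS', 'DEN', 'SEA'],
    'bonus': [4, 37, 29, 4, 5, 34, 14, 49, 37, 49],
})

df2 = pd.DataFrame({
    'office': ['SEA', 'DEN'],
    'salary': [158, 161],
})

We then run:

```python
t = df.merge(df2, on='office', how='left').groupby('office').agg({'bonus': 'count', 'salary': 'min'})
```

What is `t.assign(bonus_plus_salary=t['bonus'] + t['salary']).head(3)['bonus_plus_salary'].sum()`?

162.0

merge on 'office' (how='left') → 10 rows:
  office  bonus  salary
0    SEA      4   158.0
1    NYC     37     NaN
2     SF     29     NaN
3    NYC      4     NaN
4     SF      5     NaN
5    SEA     34   158.0
6    NYC     14     NaN
7    BOS     49     NaN
8    DEN     37   161.0
9    SEA     49   158.0
group by office: count(bonus), min(salary):
        bonus  salary
office               
BOS         1     NaN
DEN         1   161.0
NYC         3     NaN
SEA         3   158.0
SF          2     NaN
add column bonus_plus_salary = t['bonus'] + t['salary']:
        bonus  salary  bonus_plus_salary
office                                  
BOS         1     NaN                NaN
DEN         1   161.0              162.0
NYC         3     NaN                NaN
SEA         3   158.0              161.0
SF          2     NaN                NaN
take first 3 rows:
        bonus  salary  bonus_plus_salary
office                                  
BOS         1     NaN                NaN
DEN         1   161.0              162.0
NYC         3     NaN                NaN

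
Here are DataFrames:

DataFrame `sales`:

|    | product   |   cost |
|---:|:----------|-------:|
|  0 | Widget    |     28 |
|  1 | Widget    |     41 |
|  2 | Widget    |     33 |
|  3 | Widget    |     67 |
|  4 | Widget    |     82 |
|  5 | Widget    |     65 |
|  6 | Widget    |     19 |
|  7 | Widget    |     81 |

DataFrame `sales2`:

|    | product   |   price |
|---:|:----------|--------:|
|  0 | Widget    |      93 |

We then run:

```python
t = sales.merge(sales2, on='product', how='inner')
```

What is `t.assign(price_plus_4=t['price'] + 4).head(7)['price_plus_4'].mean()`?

merge on 'product' (how='inner') → 8 rows:
  product  cost  price
0  Widget    28     93
1  Widget    41     93
2  Widget    33     93
3  Widget    67     93
4  Widget    82     93
5  Widget    65     93
6  Widget    19     93
7  Widget    81     93
add column price_plus_4 = t['price'] + 4:
  product  cost  price  price_plus_4
0  Widget    28     93            97
1  Widget    41     93            97
2  Widget    33     93            97
3  Widget    67     93            97
4  Widget    82     93            97
5  Widget    65     93            97
6  Widget    19     93            97
7  Widget    81     93            97
take first 7 rows:
  product  cost  price  price_plus_4
0  Widget    28     93            97
1  Widget    41     93            97
2  Widget    33     93            97
3  Widget    67     93            97
4  Widget    82     93            97
5  Widget    65     93            97
6  Widget    19     93            97
mean of column 'price_plus_4' → 97.0

97.0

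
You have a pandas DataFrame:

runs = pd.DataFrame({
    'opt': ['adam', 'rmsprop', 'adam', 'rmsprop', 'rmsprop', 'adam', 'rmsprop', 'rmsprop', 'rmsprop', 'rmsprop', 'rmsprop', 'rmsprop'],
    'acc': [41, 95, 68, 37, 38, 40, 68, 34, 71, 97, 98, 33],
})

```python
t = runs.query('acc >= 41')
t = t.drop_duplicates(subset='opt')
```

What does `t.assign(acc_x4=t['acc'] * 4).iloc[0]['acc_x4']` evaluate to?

164

filter rows where acc >= 41:
        opt  acc
0      adam   41
1   rmsprop   95
2      adam   68
6   rmsprop   68
8   rmsprop   71
9   rmsprop   97
10  rmsprop   98
drop duplicate opt (keep=first):
       opt  acc
0     adam   41
1  rmsprop   95
add column acc_x4 = t['acc'] * 4:
       opt  acc  acc_x4
0     adam   41     164
1  rmsprop   95     380
value at position 0, column 'acc_x4' → 164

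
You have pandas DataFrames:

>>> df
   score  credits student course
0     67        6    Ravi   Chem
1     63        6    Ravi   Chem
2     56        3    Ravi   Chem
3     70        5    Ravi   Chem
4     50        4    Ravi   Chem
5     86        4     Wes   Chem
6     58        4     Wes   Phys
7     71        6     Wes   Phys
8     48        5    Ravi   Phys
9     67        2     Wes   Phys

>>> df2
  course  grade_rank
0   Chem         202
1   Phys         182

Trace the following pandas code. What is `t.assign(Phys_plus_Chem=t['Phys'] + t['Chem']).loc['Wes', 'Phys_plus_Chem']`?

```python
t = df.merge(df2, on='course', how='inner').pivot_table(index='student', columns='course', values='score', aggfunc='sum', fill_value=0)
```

282

merge on 'course' (how='inner') → 10 rows:
   score  credits student course  grade_rank
0     67        6    Ravi   Chem         202
1     63        6    Ravi   Chem         202
2     56        3    Ravi   Chem         202
3     70        5    Ravi   Chem         202
4     50        4    Ravi   Chem         202
5     86        4     Wes   Chem         202
6     58        4     Wes   Phys         182
7     71        6     Wes   Phys         182
8     48        5    Ravi   Phys         182
9     67        2     Wes   Phys         182
pivot: rows=student, cols=course, sum(score):
course   Chem  Phys
student            
Ravi      306    48
Wes        86   196
add column Phys_plus_Chem = t['Phys'] + t['Chem']:
course   Chem  Phys  Phys_plus_Chem
student                            
Ravi      306    48             354
Wes        86   196             282
Hence 282.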